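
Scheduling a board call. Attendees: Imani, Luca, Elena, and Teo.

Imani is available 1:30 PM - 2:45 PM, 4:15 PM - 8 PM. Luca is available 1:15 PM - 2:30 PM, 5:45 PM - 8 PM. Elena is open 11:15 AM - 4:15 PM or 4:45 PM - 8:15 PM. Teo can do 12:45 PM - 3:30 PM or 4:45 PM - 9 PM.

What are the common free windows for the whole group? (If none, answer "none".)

Imani ∩ Luca: 13:30-14:30, 17:45-20:00.
Imani ∩ Luca ∩ Elena: 13:30-14:30, 17:45-20:00.
Imani ∩ Luca ∩ Elena ∩ Teo: 13:30-14:30, 17:45-20:00.
So the common availability across everyone is 13:30-14:30, 17:45-20:00.

13:30-14:30, 17:45-20:00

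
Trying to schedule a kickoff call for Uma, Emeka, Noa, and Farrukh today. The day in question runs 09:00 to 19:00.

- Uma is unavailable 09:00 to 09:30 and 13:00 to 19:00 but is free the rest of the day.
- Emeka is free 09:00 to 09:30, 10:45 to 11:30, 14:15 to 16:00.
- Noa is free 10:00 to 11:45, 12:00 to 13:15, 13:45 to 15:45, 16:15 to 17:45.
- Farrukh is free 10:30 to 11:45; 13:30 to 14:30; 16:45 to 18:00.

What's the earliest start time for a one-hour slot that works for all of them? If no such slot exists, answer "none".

none

Uma free: 09:30-13:00 (invert busy blocks within the working day).
Emeka free: 09:00-09:30, 10:45-11:30, 14:15-16:00.
Noa free: 10:00-11:45, 12:00-13:15, 13:45-15:45, 16:15-17:45.
Farrukh free: 10:30-11:45, 13:30-14:30, 16:45-18:00.
Uma ∩ Emeka: 10:45-11:30.
Uma ∩ Emeka ∩ Noa: 10:45-11:30.
Uma ∩ Emeka ∩ Noa ∩ Farrukh: 10:45-11:30.
No common window is at least 60 minutes long.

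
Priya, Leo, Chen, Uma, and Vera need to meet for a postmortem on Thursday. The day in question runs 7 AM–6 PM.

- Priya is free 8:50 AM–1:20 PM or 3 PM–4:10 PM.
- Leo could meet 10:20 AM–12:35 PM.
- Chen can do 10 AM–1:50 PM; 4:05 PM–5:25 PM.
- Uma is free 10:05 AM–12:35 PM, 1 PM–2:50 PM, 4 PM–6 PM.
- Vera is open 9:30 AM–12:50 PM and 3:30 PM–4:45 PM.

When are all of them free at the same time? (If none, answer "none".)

10:20-12:35

Priya ∩ Leo: 10:20-12:35.
Priya ∩ Leo ∩ Chen: 10:20-12:35.
Priya ∩ Leo ∩ Chen ∩ Uma: 10:20-12:35.
Priya ∩ Leo ∩ Chen ∩ Uma ∩ Vera: 10:20-12:35.
So the common availability across everyone is 10:20-12:35.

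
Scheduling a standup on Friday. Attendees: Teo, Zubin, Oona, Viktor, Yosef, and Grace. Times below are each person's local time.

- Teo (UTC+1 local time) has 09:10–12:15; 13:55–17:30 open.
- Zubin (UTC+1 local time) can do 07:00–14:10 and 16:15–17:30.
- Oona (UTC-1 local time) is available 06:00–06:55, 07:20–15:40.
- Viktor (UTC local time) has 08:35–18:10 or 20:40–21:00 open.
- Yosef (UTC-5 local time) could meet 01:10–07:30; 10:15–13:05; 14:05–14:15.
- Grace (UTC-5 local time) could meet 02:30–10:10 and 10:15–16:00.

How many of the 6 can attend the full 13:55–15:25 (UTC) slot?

Teo in UTC: 08:10-11:15, 12:55-16:30 (subtract 1h to convert from UTC+1).
Zubin in UTC: 06:00-13:10, 15:15-16:30 (subtract 1h to convert from UTC+1).
Oona in UTC: 07:00-07:55, 08:20-16:40 (add 1h to convert from UTC-1).
Viktor in UTC: 08:35-18:10, 20:40-21:00.
Yosef in UTC: 06:10-12:30, 15:15-18:05, 19:05-19:15 (add 5h to convert from UTC-5).
Grace in UTC: 07:30-15:10, 15:15-21:00 (add 5h to convert from UTC-5).
Teo, Oona, and Viktor can make the full 13:55-15:25 slot — that's 3.

3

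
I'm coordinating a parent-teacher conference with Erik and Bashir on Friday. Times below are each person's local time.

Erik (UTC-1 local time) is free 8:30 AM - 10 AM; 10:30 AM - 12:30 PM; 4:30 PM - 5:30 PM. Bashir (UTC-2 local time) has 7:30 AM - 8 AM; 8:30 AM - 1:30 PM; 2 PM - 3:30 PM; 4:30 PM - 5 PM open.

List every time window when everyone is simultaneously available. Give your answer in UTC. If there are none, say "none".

09:30-10:00, 10:30-11:00, 11:30-13:30

Erik in UTC: 09:30-11:00, 11:30-13:30, 17:30-18:30 (add 1h to convert from UTC-1).
Bashir in UTC: 09:30-10:00, 10:30-15:30, 16:00-17:30, 18:30-19:00 (add 2h to convert from UTC-2).
Erik ∩ Bashir: 09:30-10:00, 10:30-11:00, 11:30-13:30.
So the common availability across everyone is 09:30-10:00, 10:30-11:00, 11:30-13:30.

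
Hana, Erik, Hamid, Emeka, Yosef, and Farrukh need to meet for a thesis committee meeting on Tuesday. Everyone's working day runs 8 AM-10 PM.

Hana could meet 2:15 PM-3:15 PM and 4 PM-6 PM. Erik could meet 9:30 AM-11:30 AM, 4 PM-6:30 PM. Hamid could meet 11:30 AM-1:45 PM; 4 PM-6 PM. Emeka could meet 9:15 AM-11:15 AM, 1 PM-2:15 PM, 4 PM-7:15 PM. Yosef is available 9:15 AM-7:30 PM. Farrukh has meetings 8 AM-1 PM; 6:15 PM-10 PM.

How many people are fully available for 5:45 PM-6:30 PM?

3

Hana free: 14:15-15:15, 16:00-18:00.
Erik free: 09:30-11:30, 16:00-18:30.
Hamid free: 11:30-13:45, 16:00-18:00.
Emeka free: 09:15-11:15, 13:00-14:15, 16:00-19:15.
Yosef free: 09:15-19:30.
Farrukh free: 13:00-18:15 (invert busy blocks within the working day).
Erik, Emeka, and Yosef can make the full 17:45-18:30 slot — that's 3.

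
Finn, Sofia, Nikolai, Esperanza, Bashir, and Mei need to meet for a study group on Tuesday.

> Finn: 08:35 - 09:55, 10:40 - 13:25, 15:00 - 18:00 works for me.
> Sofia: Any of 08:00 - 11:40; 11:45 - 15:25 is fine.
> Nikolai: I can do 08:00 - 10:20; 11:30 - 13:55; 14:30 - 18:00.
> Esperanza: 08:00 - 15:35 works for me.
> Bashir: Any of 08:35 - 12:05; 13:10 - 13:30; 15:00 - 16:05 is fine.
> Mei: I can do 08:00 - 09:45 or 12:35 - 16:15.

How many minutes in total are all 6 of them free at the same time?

Finn ∩ Sofia: 08:35-09:55, 10:40-11:40, 11:45-13:25, 15:00-15:25.
Finn ∩ Sofia ∩ Nikolai: 08:35-09:55, 11:30-11:40, 11:45-13:25, 15:00-15:25.
Finn ∩ Sofia ∩ Nikolai ∩ Esperanza: 08:35-09:55, 11:30-11:40, 11:45-13:25, 15:00-15:25.
Finn ∩ Sofia ∩ Nikolai ∩ Esperanza ∩ Bashir: 08:35-09:55, 11:30-11:40, 11:45-12:05, 13:10-13:25, 15:00-15:25.
Finn ∩ Sofia ∩ Nikolai ∩ Esperanza ∩ Bashir ∩ Mei: 08:35-09:45, 13:10-13:25, 15:00-15:25.
Summing the common windows: 70 + 15 + 25 = 110 minutes.

110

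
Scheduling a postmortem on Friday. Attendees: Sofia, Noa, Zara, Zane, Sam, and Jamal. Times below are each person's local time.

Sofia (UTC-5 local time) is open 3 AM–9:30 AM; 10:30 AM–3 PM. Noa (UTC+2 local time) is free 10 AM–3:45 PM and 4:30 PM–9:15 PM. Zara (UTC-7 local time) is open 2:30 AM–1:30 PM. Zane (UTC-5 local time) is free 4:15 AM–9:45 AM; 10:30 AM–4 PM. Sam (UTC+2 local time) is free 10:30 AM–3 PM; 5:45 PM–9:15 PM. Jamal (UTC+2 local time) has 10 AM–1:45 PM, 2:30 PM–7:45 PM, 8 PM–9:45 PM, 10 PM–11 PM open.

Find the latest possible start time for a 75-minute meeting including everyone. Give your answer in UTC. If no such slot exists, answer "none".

18:00

Sofia in UTC: 08:00-14:30, 15:30-20:00 (add 5h to convert from UTC-5).
Noa in UTC: 08:00-13:45, 14:30-19:15 (subtract 2h to convert from UTC+2).
Zara in UTC: 09:30-20:30 (add 7h to convert from UTC-7).
Zane in UTC: 09:15-14:45, 15:30-21:00 (add 5h to convert from UTC-5).
Sam in UTC: 08:30-13:00, 15:45-19:15 (subtract 2h to convert from UTC+2).
Jamal in UTC: 08:00-11:45, 12:30-17:45, 18:00-19:45, 20:00-21:00 (subtract 2h to convert from UTC+2).
Sofia ∩ Noa: 08:00-13:45, 15:30-19:15.
Sofia ∩ Noa ∩ Zara: 09:30-13:45, 15:30-19:15.
Sofia ∩ Noa ∩ Zara ∩ Zane: 09:30-13:45, 15:30-19:15.
Sofia ∩ Noa ∩ Zara ∩ Zane ∩ Sam: 09:30-13:00, 15:45-19:15.
Sofia ∩ Noa ∩ Zara ∩ Zane ∩ Sam ∩ Jamal: 09:30-11:45, 12:30-13:00, 15:45-17:45, 18:00-19:15.
The last common window of at least 75 minutes is 18:00-19:15; a 75-minute meeting can start as late as 18:00 and still end by 19:15.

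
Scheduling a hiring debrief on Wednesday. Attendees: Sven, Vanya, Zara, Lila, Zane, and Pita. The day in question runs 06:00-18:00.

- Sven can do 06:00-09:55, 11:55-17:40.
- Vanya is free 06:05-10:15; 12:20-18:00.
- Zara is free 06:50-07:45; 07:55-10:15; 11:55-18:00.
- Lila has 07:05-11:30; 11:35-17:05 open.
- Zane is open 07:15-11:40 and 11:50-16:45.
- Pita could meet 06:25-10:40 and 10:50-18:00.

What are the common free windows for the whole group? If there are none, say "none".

Sven ∩ Vanya: 06:05-09:55, 12:20-17:40.
Sven ∩ Vanya ∩ Zara: 06:50-07:45, 07:55-09:55, 12:20-17:40.
Sven ∩ Vanya ∩ Zara ∩ Lila: 07:05-07:45, 07:55-09:55, 12:20-17:05.
Sven ∩ Vanya ∩ Zara ∩ Lila ∩ Zane: 07:15-07:45, 07:55-09:55, 12:20-16:45.
Sven ∩ Vanya ∩ Zara ∩ Lila ∩ Zane ∩ Pita: 07:15-07:45, 07:55-09:55, 12:20-16:45.

07:15-07:45, 07:55-09:55, 12:20-16:45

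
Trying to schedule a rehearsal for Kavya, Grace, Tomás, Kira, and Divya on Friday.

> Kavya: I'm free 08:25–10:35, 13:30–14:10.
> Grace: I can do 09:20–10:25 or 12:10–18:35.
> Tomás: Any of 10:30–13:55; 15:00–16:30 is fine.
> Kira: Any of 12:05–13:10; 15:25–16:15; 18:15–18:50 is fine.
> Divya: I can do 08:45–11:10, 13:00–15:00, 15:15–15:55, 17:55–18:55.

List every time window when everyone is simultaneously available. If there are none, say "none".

none

Kavya ∩ Grace: 09:20-10:25, 13:30-14:10.
Kavya ∩ Grace ∩ Tomás: 13:30-13:55.
Kavya ∩ Grace ∩ Tomás ∩ Kira: ∅.
Kavya ∩ Grace ∩ Tomás ∩ Kira ∩ Divya: ∅.
There is no time when everyone is free.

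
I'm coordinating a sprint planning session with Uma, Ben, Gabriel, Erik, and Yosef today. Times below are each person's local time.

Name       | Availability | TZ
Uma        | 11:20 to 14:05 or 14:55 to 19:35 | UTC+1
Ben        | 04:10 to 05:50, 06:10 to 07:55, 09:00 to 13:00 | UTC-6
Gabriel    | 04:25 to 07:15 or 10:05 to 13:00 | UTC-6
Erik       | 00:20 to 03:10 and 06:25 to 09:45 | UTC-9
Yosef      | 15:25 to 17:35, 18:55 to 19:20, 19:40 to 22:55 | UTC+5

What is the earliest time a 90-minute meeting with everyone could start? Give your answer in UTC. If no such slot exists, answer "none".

Uma in UTC: 10:20-13:05, 13:55-18:35 (subtract 1h to convert from UTC+1).
Ben in UTC: 10:10-11:50, 12:10-13:55, 15:00-19:00 (add 6h to convert from UTC-6).
Gabriel in UTC: 10:25-13:15, 16:05-19:00 (add 6h to convert from UTC-6).
Erik in UTC: 09:20-12:10, 15:25-18:45 (add 9h to convert from UTC-9).
Yosef in UTC: 10:25-12:35, 13:55-14:20, 14:40-17:55 (subtract 5h to convert from UTC+5).
Uma ∩ Ben: 10:20-11:50, 12:10-13:05, 15:00-18:35.
Uma ∩ Ben ∩ Gabriel: 10:25-11:50, 12:10-13:05, 16:05-18:35.
Uma ∩ Ben ∩ Gabriel ∩ Erik: 10:25-11:50, 16:05-18:35.
Uma ∩ Ben ∩ Gabriel ∩ Erik ∩ Yosef: 10:25-11:50, 16:05-17:55.
The first common window of at least 90 minutes is 16:05-17:55, so the earliest start is 16:05.

16:05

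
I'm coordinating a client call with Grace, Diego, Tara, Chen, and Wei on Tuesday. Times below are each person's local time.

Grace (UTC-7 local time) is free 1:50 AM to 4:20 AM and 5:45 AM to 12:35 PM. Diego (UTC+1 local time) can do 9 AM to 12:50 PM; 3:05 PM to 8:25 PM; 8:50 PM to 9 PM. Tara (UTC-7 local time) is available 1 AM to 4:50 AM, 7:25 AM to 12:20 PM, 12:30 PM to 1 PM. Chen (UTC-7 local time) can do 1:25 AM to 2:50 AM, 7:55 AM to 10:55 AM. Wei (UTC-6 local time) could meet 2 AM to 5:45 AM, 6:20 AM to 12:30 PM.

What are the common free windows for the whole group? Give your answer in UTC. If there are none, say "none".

08:50-09:50, 14:55-17:55

Grace in UTC: 08:50-11:20, 12:45-19:35 (add 7h to convert from UTC-7).
Diego in UTC: 08:00-11:50, 14:05-19:25, 19:50-20:00 (subtract 1h to convert from UTC+1).
Tara in UTC: 08:00-11:50, 14:25-19:20, 19:30-20:00 (add 7h to convert from UTC-7).
Chen in UTC: 08:25-09:50, 14:55-17:55 (add 7h to convert from UTC-7).
Wei in UTC: 08:00-11:45, 12:20-18:30 (add 6h to convert from UTC-6).
Grace ∩ Diego: 08:50-11:20, 14:05-19:25.
Grace ∩ Diego ∩ Tara: 08:50-11:20, 14:25-19:20.
Grace ∩ Diego ∩ Tara ∩ Chen: 08:50-09:50, 14:55-17:55.
Grace ∩ Diego ∩ Tara ∩ Chen ∩ Wei: 08:50-09:50, 14:55-17:55.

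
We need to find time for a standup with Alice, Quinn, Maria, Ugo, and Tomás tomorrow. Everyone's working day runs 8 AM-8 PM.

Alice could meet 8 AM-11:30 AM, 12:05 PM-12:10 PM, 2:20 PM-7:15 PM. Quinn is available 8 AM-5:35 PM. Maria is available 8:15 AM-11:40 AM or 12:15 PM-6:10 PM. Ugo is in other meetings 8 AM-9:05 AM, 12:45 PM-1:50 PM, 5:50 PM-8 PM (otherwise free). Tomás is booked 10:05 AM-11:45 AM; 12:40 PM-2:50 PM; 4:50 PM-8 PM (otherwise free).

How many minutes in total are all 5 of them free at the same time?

180

Alice free: 08:00-11:30, 12:05-12:10, 14:20-19:15.
Quinn free: 08:00-17:35.
Maria free: 08:15-11:40, 12:15-18:10.
Ugo free: 09:05-12:45, 13:50-17:50 (invert busy blocks within the working day).
Tomás free: 08:00-10:05, 11:45-12:40, 14:50-16:50 (invert busy blocks within the working day).
Alice ∩ Quinn: 08:00-11:30, 12:05-12:10, 14:20-17:35.
Alice ∩ Quinn ∩ Maria: 08:15-11:30, 14:20-17:35.
Alice ∩ Quinn ∩ Maria ∩ Ugo: 09:05-11:30, 14:20-17:35.
Alice ∩ Quinn ∩ Maria ∩ Ugo ∩ Tomás: 09:05-10:05, 14:50-16:50.
Summing the common windows: 60 + 120 = 180 minutes.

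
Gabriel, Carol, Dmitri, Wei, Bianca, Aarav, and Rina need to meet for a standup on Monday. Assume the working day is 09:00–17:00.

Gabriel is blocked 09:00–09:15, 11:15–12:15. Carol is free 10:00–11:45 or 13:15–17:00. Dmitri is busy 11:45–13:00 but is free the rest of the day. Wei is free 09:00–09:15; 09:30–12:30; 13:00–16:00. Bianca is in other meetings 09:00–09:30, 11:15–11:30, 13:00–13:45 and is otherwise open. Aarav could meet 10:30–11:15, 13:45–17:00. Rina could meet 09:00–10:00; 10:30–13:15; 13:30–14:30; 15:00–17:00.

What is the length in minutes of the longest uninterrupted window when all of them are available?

Gabriel free: 09:15-11:15, 12:15-17:00 (invert busy blocks within the working day).
Carol free: 10:00-11:45, 13:15-17:00.
Dmitri free: 09:00-11:45, 13:00-17:00 (invert busy blocks within the working day).
Wei free: 09:00-09:15, 09:30-12:30, 13:00-16:00.
Bianca free: 09:30-11:15, 11:30-13:00, 13:45-17:00 (invert busy blocks within the working day).
Aarav free: 10:30-11:15, 13:45-17:00.
Rina free: 09:00-10:00, 10:30-13:15, 13:30-14:30, 15:00-17:00.
Gabriel ∩ Carol: 10:00-11:15, 13:15-17:00.
Gabriel ∩ Carol ∩ Dmitri: 10:00-11:15, 13:15-17:00.
Gabriel ∩ Carol ∩ Dmitri ∩ Wei: 10:00-11:15, 13:15-16:00.
Gabriel ∩ Carol ∩ Dmitri ∩ Wei ∩ Bianca: 10:00-11:15, 13:45-16:00.
Gabriel ∩ Carol ∩ Dmitri ∩ Wei ∩ Bianca ∩ Aarav: 10:30-11:15, 13:45-16:00.
Gabriel ∩ Carol ∩ Dmitri ∩ Wei ∩ Bianca ∩ Aarav ∩ Rina: 10:30-11:15, 13:45-14:30, 15:00-16:00.
The longest is 15:00-16:00 at 60 minutes.

60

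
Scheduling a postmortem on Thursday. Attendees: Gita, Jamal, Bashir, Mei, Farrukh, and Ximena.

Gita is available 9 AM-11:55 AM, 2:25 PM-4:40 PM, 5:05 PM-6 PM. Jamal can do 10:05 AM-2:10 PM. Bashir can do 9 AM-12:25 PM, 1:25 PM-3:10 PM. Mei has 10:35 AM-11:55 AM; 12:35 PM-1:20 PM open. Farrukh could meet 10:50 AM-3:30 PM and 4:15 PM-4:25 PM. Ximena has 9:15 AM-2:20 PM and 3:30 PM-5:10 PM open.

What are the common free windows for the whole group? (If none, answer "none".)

Gita ∩ Jamal: 10:05-11:55.
Gita ∩ Jamal ∩ Bashir: 10:05-11:55.
Gita ∩ Jamal ∩ Bashir ∩ Mei: 10:35-11:55.
Gita ∩ Jamal ∩ Bashir ∩ Mei ∩ Farrukh: 10:50-11:55.
Gita ∩ Jamal ∩ Bashir ∩ Mei ∩ Farrukh ∩ Ximena: 10:50-11:55.

10:50-11:55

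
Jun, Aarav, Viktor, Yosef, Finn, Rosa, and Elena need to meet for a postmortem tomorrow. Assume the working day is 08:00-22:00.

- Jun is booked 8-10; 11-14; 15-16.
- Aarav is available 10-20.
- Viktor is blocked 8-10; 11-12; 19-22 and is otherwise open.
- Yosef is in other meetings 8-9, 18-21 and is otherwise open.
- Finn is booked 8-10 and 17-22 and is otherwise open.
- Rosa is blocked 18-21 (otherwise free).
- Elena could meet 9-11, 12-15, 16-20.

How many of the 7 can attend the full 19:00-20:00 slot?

3

Jun free: 10:00-11:00, 14:00-15:00, 16:00-22:00 (invert busy blocks within the working day).
Aarav free: 10:00-20:00.
Viktor free: 10:00-11:00, 12:00-19:00 (invert busy blocks within the working day).
Yosef free: 09:00-18:00, 21:00-22:00 (invert busy blocks within the working day).
Finn free: 10:00-17:00 (invert busy blocks within the working day).
Rosa free: 08:00-18:00, 21:00-22:00 (invert busy blocks within the working day).
Elena free: 09:00-11:00, 12:00-15:00, 16:00-20:00.
Jun, Aarav, and Elena can make the full 19:00-20:00 slot — that's 3.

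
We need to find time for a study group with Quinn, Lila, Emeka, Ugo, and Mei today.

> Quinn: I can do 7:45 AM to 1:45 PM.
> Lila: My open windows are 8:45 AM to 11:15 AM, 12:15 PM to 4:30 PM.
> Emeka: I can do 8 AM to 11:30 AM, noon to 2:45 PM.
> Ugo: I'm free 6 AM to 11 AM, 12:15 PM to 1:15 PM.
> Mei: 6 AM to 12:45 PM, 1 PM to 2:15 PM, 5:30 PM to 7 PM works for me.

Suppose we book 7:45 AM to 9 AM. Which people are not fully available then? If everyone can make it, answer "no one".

Emeka, Lila

Quinn: free for 07:45-09:00. Lila: not fully free for 07:45-09:00. Emeka: not fully free for 07:45-09:00. Ugo: free for 07:45-09:00. Mei: free for 07:45-09:00.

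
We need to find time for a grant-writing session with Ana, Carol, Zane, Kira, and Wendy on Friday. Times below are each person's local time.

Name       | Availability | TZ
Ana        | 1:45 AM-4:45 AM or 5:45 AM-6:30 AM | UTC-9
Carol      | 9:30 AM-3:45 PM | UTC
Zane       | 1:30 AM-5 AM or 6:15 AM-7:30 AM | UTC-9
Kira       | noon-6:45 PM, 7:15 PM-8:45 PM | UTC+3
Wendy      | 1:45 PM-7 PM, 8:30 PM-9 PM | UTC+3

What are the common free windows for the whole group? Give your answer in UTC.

Ana in UTC: 10:45-13:45, 14:45-15:30 (add 9h to convert from UTC-9).
Carol in UTC: 09:30-15:45.
Zane in UTC: 10:30-14:00, 15:15-16:30 (add 9h to convert from UTC-9).
Kira in UTC: 09:00-15:45, 16:15-17:45 (subtract 3h to convert from UTC+3).
Wendy in UTC: 10:45-16:00, 17:30-18:00 (subtract 3h to convert from UTC+3).
Ana ∩ Carol: 10:45-13:45, 14:45-15:30.
Ana ∩ Carol ∩ Zane: 10:45-13:45, 15:15-15:30.
Ana ∩ Carol ∩ Zane ∩ Kira: 10:45-13:45, 15:15-15:30.
Ana ∩ Carol ∩ Zane ∩ Kira ∩ Wendy: 10:45-13:45, 15:15-15:30.

10:45-13:45, 15:15-15:30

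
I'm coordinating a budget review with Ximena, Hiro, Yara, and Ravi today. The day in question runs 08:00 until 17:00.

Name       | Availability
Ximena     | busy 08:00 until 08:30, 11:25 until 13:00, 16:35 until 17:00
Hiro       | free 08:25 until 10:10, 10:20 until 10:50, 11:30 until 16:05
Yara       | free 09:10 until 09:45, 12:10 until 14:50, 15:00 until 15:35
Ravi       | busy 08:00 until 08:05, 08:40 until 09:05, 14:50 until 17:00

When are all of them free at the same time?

Ximena free: 08:30-11:25, 13:00-16:35 (invert busy blocks within the working day).
Hiro free: 08:25-10:10, 10:20-10:50, 11:30-16:05.
Yara free: 09:10-09:45, 12:10-14:50, 15:00-15:35.
Ravi free: 08:05-08:40, 09:05-14:50 (invert busy blocks within the working day).
Ximena ∩ Hiro: 08:30-10:10, 10:20-10:50, 13:00-16:05.
Ximena ∩ Hiro ∩ Yara: 09:10-09:45, 13:00-14:50, 15:00-15:35.
Ximena ∩ Hiro ∩ Yara ∩ Ravi: 09:10-09:45, 13:00-14:50.

09:10-09:45, 13:00-14:50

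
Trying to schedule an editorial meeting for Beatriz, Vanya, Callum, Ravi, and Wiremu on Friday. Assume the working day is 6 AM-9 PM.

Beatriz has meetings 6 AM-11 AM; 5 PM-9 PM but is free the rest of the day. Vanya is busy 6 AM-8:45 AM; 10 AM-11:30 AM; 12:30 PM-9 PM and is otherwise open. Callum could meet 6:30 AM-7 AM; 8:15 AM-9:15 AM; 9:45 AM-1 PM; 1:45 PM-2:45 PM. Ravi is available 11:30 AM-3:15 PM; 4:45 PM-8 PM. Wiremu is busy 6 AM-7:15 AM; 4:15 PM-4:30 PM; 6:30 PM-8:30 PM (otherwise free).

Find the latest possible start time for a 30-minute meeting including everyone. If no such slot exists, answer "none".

Beatriz free: 11:00-17:00 (invert busy blocks within the working day).
Vanya free: 08:45-10:00, 11:30-12:30 (invert busy blocks within the working day).
Callum free: 06:30-07:00, 08:15-09:15, 09:45-13:00, 13:45-14:45.
Ravi free: 11:30-15:15, 16:45-20:00.
Wiremu free: 07:15-16:15, 16:30-18:30, 20:30-21:00 (invert busy blocks within the working day).
Beatriz ∩ Vanya: 11:30-12:30.
Beatriz ∩ Vanya ∩ Callum: 11:30-12:30.
Beatriz ∩ Vanya ∩ Callum ∩ Ravi: 11:30-12:30.
Beatriz ∩ Vanya ∩ Callum ∩ Ravi ∩ Wiremu: 11:30-12:30.
The last common window of at least 30 minutes is 11:30-12:30; a 30-minute meeting can start as late as 12:00 and still end by 12:30.

12:00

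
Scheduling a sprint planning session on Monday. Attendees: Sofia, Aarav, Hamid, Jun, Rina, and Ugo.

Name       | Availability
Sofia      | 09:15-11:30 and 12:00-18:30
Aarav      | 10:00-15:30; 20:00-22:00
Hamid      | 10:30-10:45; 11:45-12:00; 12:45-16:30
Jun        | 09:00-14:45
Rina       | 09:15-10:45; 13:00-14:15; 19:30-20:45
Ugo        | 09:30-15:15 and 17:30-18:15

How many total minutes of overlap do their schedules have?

90

Sofia ∩ Aarav: 10:00-11:30, 12:00-15:30.
Sofia ∩ Aarav ∩ Hamid: 10:30-10:45, 12:45-15:30.
Sofia ∩ Aarav ∩ Hamid ∩ Jun: 10:30-10:45, 12:45-14:45.
Sofia ∩ Aarav ∩ Hamid ∩ Jun ∩ Rina: 10:30-10:45, 13:00-14:15.
Sofia ∩ Aarav ∩ Hamid ∩ Jun ∩ Rina ∩ Ugo: 10:30-10:45, 13:00-14:15.
Those are the intersection windows.
Summing the common windows: 15 + 75 = 90 minutes.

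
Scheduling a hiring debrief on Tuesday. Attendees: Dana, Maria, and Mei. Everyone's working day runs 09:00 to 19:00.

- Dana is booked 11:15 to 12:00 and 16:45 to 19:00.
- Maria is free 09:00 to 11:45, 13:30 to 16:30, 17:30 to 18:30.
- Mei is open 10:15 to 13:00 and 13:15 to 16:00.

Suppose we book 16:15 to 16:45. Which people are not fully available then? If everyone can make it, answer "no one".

Maria, Mei

Dana free: 09:00-11:15, 12:00-16:45 (invert busy blocks within the working day).
Maria free: 09:00-11:45, 13:30-16:30, 17:30-18:30.
Mei free: 10:15-13:00, 13:15-16:00.
Dana: free for 16:15-16:45. Maria: not fully free for 16:15-16:45. Mei: not fully free for 16:15-16:45.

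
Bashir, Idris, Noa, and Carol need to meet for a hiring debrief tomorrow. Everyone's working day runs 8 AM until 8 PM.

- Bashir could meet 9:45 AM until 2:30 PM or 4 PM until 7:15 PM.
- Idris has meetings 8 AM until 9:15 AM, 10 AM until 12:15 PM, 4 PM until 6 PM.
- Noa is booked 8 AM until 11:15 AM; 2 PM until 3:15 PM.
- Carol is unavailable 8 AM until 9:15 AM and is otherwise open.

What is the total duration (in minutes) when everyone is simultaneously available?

180

Bashir free: 09:45-14:30, 16:00-19:15.
Idris free: 09:15-10:00, 12:15-16:00, 18:00-20:00 (invert busy blocks within the working day).
Noa free: 11:15-14:00, 15:15-20:00 (invert busy blocks within the working day).
Carol free: 09:15-20:00 (invert busy blocks within the working day).
Bashir ∩ Idris: 09:45-10:00, 12:15-14:30, 18:00-19:15.
Bashir ∩ Idris ∩ Noa: 12:15-14:00, 18:00-19:15.
Bashir ∩ Idris ∩ Noa ∩ Carol: 12:15-14:00, 18:00-19:15.
Those are the intersection windows.
Summing the common windows: 105 + 75 = 180 minutes.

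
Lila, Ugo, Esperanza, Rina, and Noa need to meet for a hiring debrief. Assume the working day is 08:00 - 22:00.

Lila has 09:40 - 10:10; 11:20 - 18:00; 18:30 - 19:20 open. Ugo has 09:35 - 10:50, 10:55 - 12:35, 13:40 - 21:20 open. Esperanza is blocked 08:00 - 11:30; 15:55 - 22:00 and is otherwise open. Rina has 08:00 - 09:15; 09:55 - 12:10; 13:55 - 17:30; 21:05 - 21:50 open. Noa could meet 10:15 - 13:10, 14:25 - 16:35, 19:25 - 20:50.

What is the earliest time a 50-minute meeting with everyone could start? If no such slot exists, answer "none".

Lila free: 09:40-10:10, 11:20-18:00, 18:30-19:20.
Ugo free: 09:35-10:50, 10:55-12:35, 13:40-21:20.
Esperanza free: 11:30-15:55 (invert busy blocks within the working day).
Rina free: 08:00-09:15, 09:55-12:10, 13:55-17:30, 21:05-21:50.
Noa free: 10:15-13:10, 14:25-16:35, 19:25-20:50.
Lila ∩ Ugo: 09:40-10:10, 11:20-12:35, 13:40-18:00, 18:30-19:20.
Lila ∩ Ugo ∩ Esperanza: 11:30-12:35, 13:40-15:55.
Lila ∩ Ugo ∩ Esperanza ∩ Rina: 11:30-12:10, 13:55-15:55.
Lila ∩ Ugo ∩ Esperanza ∩ Rina ∩ Noa: 11:30-12:10, 14:25-15:55.
So the common availability across everyone is 11:30-12:10, 14:25-15:55.
The first common window of at least 50 minutes is 14:25-15:55, so the earliest start is 14:25.

14:25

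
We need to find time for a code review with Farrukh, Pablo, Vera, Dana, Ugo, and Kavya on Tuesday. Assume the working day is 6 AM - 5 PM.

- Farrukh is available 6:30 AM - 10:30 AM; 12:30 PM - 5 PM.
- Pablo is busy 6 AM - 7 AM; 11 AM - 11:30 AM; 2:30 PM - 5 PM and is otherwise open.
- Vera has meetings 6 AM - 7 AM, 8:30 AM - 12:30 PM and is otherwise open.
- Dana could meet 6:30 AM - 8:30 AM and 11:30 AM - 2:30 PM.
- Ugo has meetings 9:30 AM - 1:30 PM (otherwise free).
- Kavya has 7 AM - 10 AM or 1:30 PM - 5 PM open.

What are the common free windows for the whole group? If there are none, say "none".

07:00-08:30, 13:30-14:30

Farrukh free: 06:30-10:30, 12:30-17:00.
Pablo free: 07:00-11:00, 11:30-14:30 (invert busy blocks within the working day).
Vera free: 07:00-08:30, 12:30-17:00 (invert busy blocks within the working day).
Dana free: 06:30-08:30, 11:30-14:30.
Ugo free: 06:00-09:30, 13:30-17:00 (invert busy blocks within the working day).
Kavya free: 07:00-10:00, 13:30-17:00.
Farrukh ∩ Pablo: 07:00-10:30, 12:30-14:30.
Farrukh ∩ Pablo ∩ Vera: 07:00-08:30, 12:30-14:30.
Farrukh ∩ Pablo ∩ Vera ∩ Dana: 07:00-08:30, 12:30-14:30.
Farrukh ∩ Pablo ∩ Vera ∩ Dana ∩ Ugo: 07:00-08:30, 13:30-14:30.
Farrukh ∩ Pablo ∩ Vera ∩ Dana ∩ Ugo ∩ Kavya: 07:00-08:30, 13:30-14:30.
Those are the intersection windows.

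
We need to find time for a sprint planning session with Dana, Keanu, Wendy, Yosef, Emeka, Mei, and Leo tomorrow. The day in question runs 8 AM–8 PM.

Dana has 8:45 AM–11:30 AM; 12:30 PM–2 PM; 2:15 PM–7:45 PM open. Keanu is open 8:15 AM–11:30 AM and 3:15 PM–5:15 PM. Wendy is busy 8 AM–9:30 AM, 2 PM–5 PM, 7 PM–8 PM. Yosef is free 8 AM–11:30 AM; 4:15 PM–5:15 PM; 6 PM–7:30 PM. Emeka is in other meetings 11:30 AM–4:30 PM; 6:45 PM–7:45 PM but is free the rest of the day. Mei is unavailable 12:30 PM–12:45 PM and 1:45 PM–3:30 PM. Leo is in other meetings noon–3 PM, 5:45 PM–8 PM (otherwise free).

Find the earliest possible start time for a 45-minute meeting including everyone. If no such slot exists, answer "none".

09:30

Dana free: 08:45-11:30, 12:30-14:00, 14:15-19:45.
Keanu free: 08:15-11:30, 15:15-17:15.
Wendy free: 09:30-14:00, 17:00-19:00 (invert busy blocks within the working day).
Yosef free: 08:00-11:30, 16:15-17:15, 18:00-19:30.
Emeka free: 08:00-11:30, 16:30-18:45, 19:45-20:00 (invert busy blocks within the working day).
Mei free: 08:00-12:30, 12:45-13:45, 15:30-20:00 (invert busy blocks within the working day).
Leo free: 08:00-12:00, 15:00-17:45 (invert busy blocks within the working day).
Dana ∩ Keanu: 08:45-11:30, 15:15-17:15.
Dana ∩ Keanu ∩ Wendy: 09:30-11:30, 17:00-17:15.
Dana ∩ Keanu ∩ Wendy ∩ Yosef: 09:30-11:30, 17:00-17:15.
Dana ∩ Keanu ∩ Wendy ∩ Yosef ∩ Emeka: 09:30-11:30, 17:00-17:15.
Dana ∩ Keanu ∩ Wendy ∩ Yosef ∩ Emeka ∩ Mei: 09:30-11:30, 17:00-17:15.
Dana ∩ Keanu ∩ Wendy ∩ Yosef ∩ Emeka ∩ Mei ∩ Leo: 09:30-11:30, 17:00-17:15.
The first common window of at least 45 minutes is 09:30-11:30, so the earliest start is 09:30.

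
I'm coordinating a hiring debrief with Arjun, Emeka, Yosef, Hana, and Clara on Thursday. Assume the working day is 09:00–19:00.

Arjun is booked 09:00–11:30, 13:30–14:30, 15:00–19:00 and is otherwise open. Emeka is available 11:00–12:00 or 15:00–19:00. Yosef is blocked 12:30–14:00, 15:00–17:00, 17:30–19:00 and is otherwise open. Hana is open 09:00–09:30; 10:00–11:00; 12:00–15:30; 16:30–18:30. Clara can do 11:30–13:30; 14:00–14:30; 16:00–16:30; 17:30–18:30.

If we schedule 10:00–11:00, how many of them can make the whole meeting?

2

Arjun free: 11:30-13:30, 14:30-15:00 (invert busy blocks within the working day).
Emeka free: 11:00-12:00, 15:00-19:00.
Yosef free: 09:00-12:30, 14:00-15:00, 17:00-17:30 (invert busy blocks within the working day).
Hana free: 09:00-09:30, 10:00-11:00, 12:00-15:30, 16:30-18:30.
Clara free: 11:30-13:30, 14:00-14:30, 16:00-16:30, 17:30-18:30.
Yosef and Hana can make the full 10:00-11:00 slot — that's 2.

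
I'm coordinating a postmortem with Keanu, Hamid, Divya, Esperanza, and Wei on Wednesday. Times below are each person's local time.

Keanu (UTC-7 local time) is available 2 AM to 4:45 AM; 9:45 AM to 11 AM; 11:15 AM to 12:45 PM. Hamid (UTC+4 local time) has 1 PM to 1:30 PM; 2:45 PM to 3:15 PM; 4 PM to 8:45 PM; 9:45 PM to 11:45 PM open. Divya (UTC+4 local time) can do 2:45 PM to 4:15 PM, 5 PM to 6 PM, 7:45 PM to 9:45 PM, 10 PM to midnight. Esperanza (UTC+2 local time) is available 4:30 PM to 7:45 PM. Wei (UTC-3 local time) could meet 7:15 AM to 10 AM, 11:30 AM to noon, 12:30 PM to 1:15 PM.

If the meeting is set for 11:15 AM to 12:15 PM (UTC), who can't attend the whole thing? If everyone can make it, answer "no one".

Keanu in UTC: 09:00-11:45, 16:45-18:00, 18:15-19:45 (add 7h to convert from UTC-7).
Hamid in UTC: 09:00-09:30, 10:45-11:15, 12:00-16:45, 17:45-19:45 (subtract 4h to convert from UTC+4).
Divya in UTC: 10:45-12:15, 13:00-14:00, 15:45-17:45, 18:00-20:00 (subtract 4h to convert from UTC+4).
Esperanza in UTC: 14:30-17:45 (subtract 2h to convert from UTC+2).
Wei in UTC: 10:15-13:00, 14:30-15:00, 15:30-16:15 (add 3h to convert from UTC-3).
Keanu: not fully free for 11:15-12:15. Hamid: not fully free for 11:15-12:15. Divya: free for 11:15-12:15. Esperanza: not fully free for 11:15-12:15. Wei: free for 11:15-12:15.

Esperanza, Hamid, Keanu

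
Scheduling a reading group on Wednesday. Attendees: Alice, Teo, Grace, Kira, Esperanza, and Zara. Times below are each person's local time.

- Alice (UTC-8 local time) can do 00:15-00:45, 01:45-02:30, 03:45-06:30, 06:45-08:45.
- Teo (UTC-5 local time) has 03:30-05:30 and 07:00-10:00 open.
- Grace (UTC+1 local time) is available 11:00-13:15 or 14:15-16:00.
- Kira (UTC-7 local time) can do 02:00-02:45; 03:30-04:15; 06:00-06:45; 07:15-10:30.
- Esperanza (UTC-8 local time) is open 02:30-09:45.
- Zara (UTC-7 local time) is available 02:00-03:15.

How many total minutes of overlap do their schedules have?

0

Alice in UTC: 08:15-08:45, 09:45-10:30, 11:45-14:30, 14:45-16:45 (add 8h to convert from UTC-8).
Teo in UTC: 08:30-10:30, 12:00-15:00 (add 5h to convert from UTC-5).
Grace in UTC: 10:00-12:15, 13:15-15:00 (subtract 1h to convert from UTC+1).
Kira in UTC: 09:00-09:45, 10:30-11:15, 13:00-13:45, 14:15-17:30 (add 7h to convert from UTC-7).
Esperanza in UTC: 10:30-17:45 (add 8h to convert from UTC-8).
Zara in UTC: 09:00-10:15 (add 7h to convert from UTC-7).
Alice ∩ Teo: 08:30-08:45, 09:45-10:30, 12:00-14:30, 14:45-15:00.
Alice ∩ Teo ∩ Grace: 10:00-10:30, 12:00-12:15, 13:15-14:30, 14:45-15:00.
Alice ∩ Teo ∩ Grace ∩ Kira: 13:15-13:45, 14:15-14:30, 14:45-15:00.
Alice ∩ Teo ∩ Grace ∩ Kira ∩ Esperanza: 13:15-13:45, 14:15-14:30, 14:45-15:00.
Alice ∩ Teo ∩ Grace ∩ Kira ∩ Esperanza ∩ Zara: ∅.
There is no time when everyone is free.
There is no common window, so the total is 0 minutes.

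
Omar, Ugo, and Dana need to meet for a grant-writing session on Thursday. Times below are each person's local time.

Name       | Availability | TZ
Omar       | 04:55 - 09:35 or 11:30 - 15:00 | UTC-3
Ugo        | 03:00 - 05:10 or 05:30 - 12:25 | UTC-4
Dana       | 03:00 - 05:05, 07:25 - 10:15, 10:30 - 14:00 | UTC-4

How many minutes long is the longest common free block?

Omar in UTC: 07:55-12:35, 14:30-18:00 (add 3h to convert from UTC-3).
Ugo in UTC: 07:00-09:10, 09:30-16:25 (add 4h to convert from UTC-4).
Dana in UTC: 07:00-09:05, 11:25-14:15, 14:30-18:00 (add 4h to convert from UTC-4).
Omar ∩ Ugo: 07:55-09:10, 09:30-12:35, 14:30-16:25.
Omar ∩ Ugo ∩ Dana: 07:55-09:05, 11:25-12:35, 14:30-16:25.
So the common availability across everyone is 07:55-09:05, 11:25-12:35, 14:30-16:25.
The longest is 14:30-16:25 at 115 minutes.

115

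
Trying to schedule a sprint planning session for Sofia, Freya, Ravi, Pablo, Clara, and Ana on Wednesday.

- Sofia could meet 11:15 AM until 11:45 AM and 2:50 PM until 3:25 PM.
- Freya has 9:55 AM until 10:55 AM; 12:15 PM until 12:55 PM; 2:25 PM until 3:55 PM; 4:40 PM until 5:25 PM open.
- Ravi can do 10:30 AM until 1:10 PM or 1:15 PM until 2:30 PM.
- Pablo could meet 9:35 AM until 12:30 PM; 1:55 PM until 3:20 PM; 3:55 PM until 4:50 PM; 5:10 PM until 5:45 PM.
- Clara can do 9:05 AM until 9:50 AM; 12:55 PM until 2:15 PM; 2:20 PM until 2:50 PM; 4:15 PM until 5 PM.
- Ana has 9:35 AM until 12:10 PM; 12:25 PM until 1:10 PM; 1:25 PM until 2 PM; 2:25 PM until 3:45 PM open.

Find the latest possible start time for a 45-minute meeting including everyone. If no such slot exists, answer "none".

Sofia ∩ Freya: 14:50-15:25.
Sofia ∩ Freya ∩ Ravi: ∅.
Sofia ∩ Freya ∩ Ravi ∩ Pablo: ∅.
Sofia ∩ Freya ∩ Ravi ∩ Pablo ∩ Clara: ∅.
Sofia ∩ Freya ∩ Ravi ∩ Pablo ∩ Clara ∩ Ana: ∅.
There is no time when everyone is free.
No common window is at least 45 minutes long.

none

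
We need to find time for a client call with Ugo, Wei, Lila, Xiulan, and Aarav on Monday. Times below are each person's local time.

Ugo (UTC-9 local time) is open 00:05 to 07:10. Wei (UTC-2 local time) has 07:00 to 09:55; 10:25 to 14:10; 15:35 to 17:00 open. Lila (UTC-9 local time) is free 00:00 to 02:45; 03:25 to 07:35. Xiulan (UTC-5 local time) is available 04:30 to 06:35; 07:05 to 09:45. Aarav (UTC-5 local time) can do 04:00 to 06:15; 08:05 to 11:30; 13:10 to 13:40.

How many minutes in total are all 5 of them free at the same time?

Ugo in UTC: 09:05-16:10 (add 9h to convert from UTC-9).
Wei in UTC: 09:00-11:55, 12:25-16:10, 17:35-19:00 (add 2h to convert from UTC-2).
Lila in UTC: 09:00-11:45, 12:25-16:35 (add 9h to convert from UTC-9).
Xiulan in UTC: 09:30-11:35, 12:05-14:45 (add 5h to convert from UTC-5).
Aarav in UTC: 09:00-11:15, 13:05-16:30, 18:10-18:40 (add 5h to convert from UTC-5).
Ugo ∩ Wei: 09:05-11:55, 12:25-16:10.
Ugo ∩ Wei ∩ Lila: 09:05-11:45, 12:25-16:10.
Ugo ∩ Wei ∩ Lila ∩ Xiulan: 09:30-11:35, 12:25-14:45.
Ugo ∩ Wei ∩ Lila ∩ Xiulan ∩ Aarav: 09:30-11:15, 13:05-14:45.
Summing the common windows: 105 + 100 = 205 minutes.

205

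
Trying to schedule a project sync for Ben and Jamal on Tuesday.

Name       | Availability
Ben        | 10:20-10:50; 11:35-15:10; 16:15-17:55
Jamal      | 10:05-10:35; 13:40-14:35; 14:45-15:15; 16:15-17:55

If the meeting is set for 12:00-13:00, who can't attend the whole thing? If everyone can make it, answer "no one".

Jamal

Ben: free for 12:00-13:00. Jamal: not fully free for 12:00-13:00.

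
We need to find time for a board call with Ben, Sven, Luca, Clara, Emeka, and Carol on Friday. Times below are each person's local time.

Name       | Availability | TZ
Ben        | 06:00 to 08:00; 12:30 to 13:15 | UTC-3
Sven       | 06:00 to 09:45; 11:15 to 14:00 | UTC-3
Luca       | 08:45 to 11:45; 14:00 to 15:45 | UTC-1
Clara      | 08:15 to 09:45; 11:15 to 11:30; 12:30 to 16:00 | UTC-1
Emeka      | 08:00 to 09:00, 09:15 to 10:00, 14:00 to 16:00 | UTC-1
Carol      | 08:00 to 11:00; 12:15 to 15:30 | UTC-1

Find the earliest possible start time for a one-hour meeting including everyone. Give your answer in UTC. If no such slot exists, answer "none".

Ben in UTC: 09:00-11:00, 15:30-16:15 (add 3h to convert from UTC-3).
Sven in UTC: 09:00-12:45, 14:15-17:00 (add 3h to convert from UTC-3).
Luca in UTC: 09:45-12:45, 15:00-16:45 (add 1h to convert from UTC-1).
Clara in UTC: 09:15-10:45, 12:15-12:30, 13:30-17:00 (add 1h to convert from UTC-1).
Emeka in UTC: 09:00-10:00, 10:15-11:00, 15:00-17:00 (add 1h to convert from UTC-1).
Carol in UTC: 09:00-12:00, 13:15-16:30 (add 1h to convert from UTC-1).
Ben ∩ Sven: 09:00-11:00, 15:30-16:15.
Ben ∩ Sven ∩ Luca: 09:45-11:00, 15:30-16:15.
Ben ∩ Sven ∩ Luca ∩ Clara: 09:45-10:45, 15:30-16:15.
Ben ∩ Sven ∩ Luca ∩ Clara ∩ Emeka: 09:45-10:00, 10:15-10:45, 15:30-16:15.
Ben ∩ Sven ∩ Luca ∩ Clara ∩ Emeka ∩ Carol: 09:45-10:00, 10:15-10:45, 15:30-16:15.
Those are the intersection windows.
No common window is at least 60 minutes long.

none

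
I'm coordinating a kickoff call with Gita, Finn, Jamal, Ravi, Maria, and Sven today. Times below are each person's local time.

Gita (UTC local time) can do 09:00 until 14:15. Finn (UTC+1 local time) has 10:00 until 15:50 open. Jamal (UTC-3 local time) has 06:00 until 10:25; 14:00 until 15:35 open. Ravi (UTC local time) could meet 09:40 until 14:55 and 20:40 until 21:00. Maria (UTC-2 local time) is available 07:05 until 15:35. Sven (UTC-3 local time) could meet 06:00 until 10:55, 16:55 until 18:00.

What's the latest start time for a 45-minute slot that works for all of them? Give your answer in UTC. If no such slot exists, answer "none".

Gita in UTC: 09:00-14:15.
Finn in UTC: 09:00-14:50 (subtract 1h to convert from UTC+1).
Jamal in UTC: 09:00-13:25, 17:00-18:35 (add 3h to convert from UTC-3).
Ravi in UTC: 09:40-14:55, 20:40-21:00.
Maria in UTC: 09:05-17:35 (add 2h to convert from UTC-2).
Sven in UTC: 09:00-13:55, 19:55-21:00 (add 3h to convert from UTC-3).
Gita ∩ Finn: 09:00-14:15.
Gita ∩ Finn ∩ Jamal: 09:00-13:25.
Gita ∩ Finn ∩ Jamal ∩ Ravi: 09:40-13:25.
Gita ∩ Finn ∩ Jamal ∩ Ravi ∩ Maria: 09:40-13:25.
Gita ∩ Finn ∩ Jamal ∩ Ravi ∩ Maria ∩ Sven: 09:40-13:25.
The last common window of at least 45 minutes is 09:40-13:25; a 45-minute meeting can start as late as 12:40 and still end by 13:25.

12:40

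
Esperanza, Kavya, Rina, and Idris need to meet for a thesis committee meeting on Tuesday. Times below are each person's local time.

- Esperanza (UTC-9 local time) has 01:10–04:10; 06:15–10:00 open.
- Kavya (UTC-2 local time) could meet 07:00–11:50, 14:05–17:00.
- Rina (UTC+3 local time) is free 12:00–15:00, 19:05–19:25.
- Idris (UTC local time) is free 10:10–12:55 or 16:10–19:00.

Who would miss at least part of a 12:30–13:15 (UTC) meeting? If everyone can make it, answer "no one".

Esperanza in UTC: 10:10-13:10, 15:15-19:00 (add 9h to convert from UTC-9).
Kavya in UTC: 09:00-13:50, 16:05-19:00 (add 2h to convert from UTC-2).
Rina in UTC: 09:00-12:00, 16:05-16:25 (subtract 3h to convert from UTC+3).
Idris in UTC: 10:10-12:55, 16:10-19:00.
Esperanza: not fully free for 12:30-13:15. Kavya: free for 12:30-13:15. Rina: not fully free for 12:30-13:15. Idris: not fully free for 12:30-13:15.

Esperanza, Idris, Rina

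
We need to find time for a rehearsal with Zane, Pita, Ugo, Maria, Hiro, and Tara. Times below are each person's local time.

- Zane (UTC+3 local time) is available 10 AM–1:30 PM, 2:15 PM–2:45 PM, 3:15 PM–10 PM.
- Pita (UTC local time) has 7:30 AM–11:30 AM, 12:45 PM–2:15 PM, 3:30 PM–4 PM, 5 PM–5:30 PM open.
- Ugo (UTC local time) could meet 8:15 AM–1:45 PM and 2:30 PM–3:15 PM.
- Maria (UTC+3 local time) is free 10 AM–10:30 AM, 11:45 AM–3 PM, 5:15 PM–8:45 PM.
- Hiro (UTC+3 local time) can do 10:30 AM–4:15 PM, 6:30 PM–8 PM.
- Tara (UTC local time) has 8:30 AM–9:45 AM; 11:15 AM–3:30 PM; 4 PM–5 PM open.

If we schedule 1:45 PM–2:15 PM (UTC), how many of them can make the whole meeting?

3

Zane in UTC: 07:00-10:30, 11:15-11:45, 12:15-19:00 (subtract 3h to convert from UTC+3).
Pita in UTC: 07:30-11:30, 12:45-14:15, 15:30-16:00, 17:00-17:30.
Ugo in UTC: 08:15-13:45, 14:30-15:15.
Maria in UTC: 07:00-07:30, 08:45-12:00, 14:15-17:45 (subtract 3h to convert from UTC+3).
Hiro in UTC: 07:30-13:15, 15:30-17:00 (subtract 3h to convert from UTC+3).
Tara in UTC: 08:30-09:45, 11:15-15:30, 16:00-17:00.
Zane, Pita, and Tara can make the full 13:45-14:15 slot — that's 3.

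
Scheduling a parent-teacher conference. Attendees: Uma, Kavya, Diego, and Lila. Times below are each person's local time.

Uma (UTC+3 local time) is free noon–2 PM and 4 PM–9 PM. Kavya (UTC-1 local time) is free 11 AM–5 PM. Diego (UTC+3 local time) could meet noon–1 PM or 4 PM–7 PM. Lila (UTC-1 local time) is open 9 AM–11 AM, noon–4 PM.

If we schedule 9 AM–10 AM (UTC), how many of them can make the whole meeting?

Uma in UTC: 09:00-11:00, 13:00-18:00 (subtract 3h to convert from UTC+3).
Kavya in UTC: 12:00-18:00 (add 1h to convert from UTC-1).
Diego in UTC: 09:00-10:00, 13:00-16:00 (subtract 3h to convert from UTC+3).
Lila in UTC: 10:00-12:00, 13:00-17:00 (add 1h to convert from UTC-1).
Uma and Diego can make the full 09:00-10:00 slot — that's 2.

2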